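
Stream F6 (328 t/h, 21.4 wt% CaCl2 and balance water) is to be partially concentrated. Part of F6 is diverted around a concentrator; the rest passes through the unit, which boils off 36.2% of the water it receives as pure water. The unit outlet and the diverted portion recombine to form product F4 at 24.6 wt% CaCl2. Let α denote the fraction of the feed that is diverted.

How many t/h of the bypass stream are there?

All 328×0.214 = 70.192 t/h of CaCl2 reaches F4, so F4 = 70.192/0.246 = 285.33 t/h and vapour = 42.667 t/h.
The evaporator receives (1−α)·328 of feed at 0.786 water and removes 0.362 of that water:
0.362×0.786×(1−α)×328 = 42.667
(1−α) = 42.667/93.326 = 0.4572;  α = 0.5428.
Bypass flow = 0.5428×328 = 178.05 t/h.

178 t/h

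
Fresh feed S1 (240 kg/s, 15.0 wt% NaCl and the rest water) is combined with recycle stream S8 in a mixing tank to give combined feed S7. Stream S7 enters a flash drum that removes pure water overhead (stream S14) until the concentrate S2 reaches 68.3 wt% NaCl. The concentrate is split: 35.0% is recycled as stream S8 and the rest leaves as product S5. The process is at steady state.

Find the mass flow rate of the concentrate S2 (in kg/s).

Overall NaCl balance (none leaves overhead): NaCl in fresh feed = NaCl in product, i.e. 240×0.150 = (1−0.350)·S2·0.683.
S2 = 36/(0.683×0.650) = 81.09 kg/s.

81.09 kg/s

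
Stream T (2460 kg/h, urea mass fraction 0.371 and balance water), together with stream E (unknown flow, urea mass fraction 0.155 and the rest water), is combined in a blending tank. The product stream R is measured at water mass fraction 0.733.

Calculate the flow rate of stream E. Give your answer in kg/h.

2284 kg/h

Let E be the unknown flow. Total out = 2460 + E.
water balance: 1547.3 + 0.845·E = 0.733·(2460 + E)
(0.845 − 0.733)·E = 0.733×2460 − 1547.3 = 255.84
E = 255.84 / 0.112 = 2284.3 kg/h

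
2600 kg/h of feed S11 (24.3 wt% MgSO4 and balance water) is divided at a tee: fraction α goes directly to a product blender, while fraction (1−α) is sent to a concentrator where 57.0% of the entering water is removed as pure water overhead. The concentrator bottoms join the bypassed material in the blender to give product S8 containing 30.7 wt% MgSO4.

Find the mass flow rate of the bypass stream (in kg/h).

All 2600×0.243 = 631.8 kg/h of MgSO4 reaches S8, so S8 = 631.8/0.307 = 2058 kg/h and vapour = 542.02 kg/h.
The evaporator receives (1−α)·2600 of feed at 0.757 water and removes 0.570 of that water:
0.570×0.757×(1−α)×2600 = 542.02
(1−α) = 542.02/1121.9 = 0.4831;  α = 0.5169.
Bypass flow = 0.5169×2600 = 1343.8 kg/h.

1344 kg/h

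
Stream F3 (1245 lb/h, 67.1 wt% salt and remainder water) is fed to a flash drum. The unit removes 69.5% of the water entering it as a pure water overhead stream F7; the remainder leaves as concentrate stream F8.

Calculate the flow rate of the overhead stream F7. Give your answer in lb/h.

water entering = 1245×0.329 = 409.61 lb/h; overhead removed = 0.695×409.61 = 284.68 lb/h.

284.7 lb/h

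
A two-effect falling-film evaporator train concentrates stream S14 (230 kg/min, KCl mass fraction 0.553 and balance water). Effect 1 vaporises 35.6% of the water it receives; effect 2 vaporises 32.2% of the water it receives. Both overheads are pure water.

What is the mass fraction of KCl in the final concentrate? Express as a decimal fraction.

water in feed = 230×0.447 = 102.81 kg/min.
After stage 1: water left = (1−0.356)×102.81 = 66.21; stream total = 193.4 kg/min.
After stage 2: water left = (1−0.322)×66.21 = 44.89; final concentrate = 172.08 kg/min.
KCl fraction = 127.19/172.08 = 0.739.

0.739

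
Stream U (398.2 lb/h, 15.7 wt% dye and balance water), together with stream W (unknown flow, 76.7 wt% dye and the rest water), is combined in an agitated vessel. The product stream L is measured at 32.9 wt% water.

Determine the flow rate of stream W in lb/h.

Let W be the unknown flow. Total out = 398.2 + W.
water balance: 335.68 + 0.233·W = 0.329·(398.2 + W)
(0.233 − 0.329)·W = 0.329×398.2 − 335.68 = -204.67
W = -204.67 / -0.096 = 2132 lb/h

2132 lb/h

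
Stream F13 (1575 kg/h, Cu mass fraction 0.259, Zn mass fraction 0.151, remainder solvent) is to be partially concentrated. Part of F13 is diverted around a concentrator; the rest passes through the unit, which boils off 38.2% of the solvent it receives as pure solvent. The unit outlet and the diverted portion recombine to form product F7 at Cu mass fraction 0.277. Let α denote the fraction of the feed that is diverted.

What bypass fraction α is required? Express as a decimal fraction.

0.712

All 1575×0.259 = 407.93 kg/h of Cu reaches F7, so F7 = 407.93/0.277 = 1472.7 kg/h and vapour = 102.35 kg/h.
The evaporator receives (1−α)·1575 of feed at 0.590 solvent and removes 0.382 of that solvent:
0.382×0.590×(1−α)×1575 = 102.35
(1−α) = 102.35/354.97 = 0.2883;  α = 0.7117.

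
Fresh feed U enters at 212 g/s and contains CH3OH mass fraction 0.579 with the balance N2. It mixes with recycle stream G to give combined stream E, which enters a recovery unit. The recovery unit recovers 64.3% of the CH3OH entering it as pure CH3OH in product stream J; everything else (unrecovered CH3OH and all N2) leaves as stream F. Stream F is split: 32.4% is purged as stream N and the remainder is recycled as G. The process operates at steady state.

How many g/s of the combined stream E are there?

N2 enters only via U and leaves only via the purge: 212×0.421 = 0.324×(N2 in F), and the recovery unit passes all N2, so N2 in E = N2 in F = 275.47 g/s.
CH3OH in E: m_A = 212×0.579 + (1−0.324)·(1−0.643)·m_A, so m_A = 122.75/0.7587 = 161.79 g/s.
E = 161.79 + 275.47 = 437.26 g/s.

437.3 g/s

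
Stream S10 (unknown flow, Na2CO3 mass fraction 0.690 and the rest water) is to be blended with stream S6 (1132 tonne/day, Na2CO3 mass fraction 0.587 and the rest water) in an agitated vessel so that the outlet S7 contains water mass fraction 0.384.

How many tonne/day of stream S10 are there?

Let S10 be the unknown flow. Total out = 1132 + S10.
water balance: 467.52 + 0.310·S10 = 0.384·(1132 + S10)
(0.310 − 0.384)·S10 = 0.384×1132 − 467.52 = -32.828
S10 = -32.828 / -0.074 = 443.62 tonne/day

443.6 tonne/day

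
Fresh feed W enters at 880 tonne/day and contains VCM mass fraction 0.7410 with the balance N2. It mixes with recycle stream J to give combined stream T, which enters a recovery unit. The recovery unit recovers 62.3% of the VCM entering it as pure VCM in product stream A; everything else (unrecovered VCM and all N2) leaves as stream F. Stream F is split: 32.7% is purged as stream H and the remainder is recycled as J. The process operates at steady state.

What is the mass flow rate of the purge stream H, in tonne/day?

335.6 tonne/day

N2 enters only via W and leaves only via the purge: 880×0.259 = 0.327×(N2 in F), and the recovery unit passes all N2, so N2 in T = N2 in F = 697 tonne/day.
VCM in T: m_A = 880×0.741 + (1−0.327)·(1−0.623)·m_A, so m_A = 652.08/0.7463 = 873.78 tonne/day.
F = (1−0.623)×873.78 + 697 = 1026.4 tonne/day.
Purge H = 0.327×1026.4 = 335.64 tonne/day.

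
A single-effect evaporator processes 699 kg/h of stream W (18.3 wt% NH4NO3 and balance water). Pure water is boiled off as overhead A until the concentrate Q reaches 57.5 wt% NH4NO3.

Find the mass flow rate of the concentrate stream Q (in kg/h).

222.5 kg/h

NH4NO3 is conserved: 699×0.183 = 127.92 kg/h all reports to the concentrate.
Concentrate = 127.92/(target fraction) = 222.46 kg/h.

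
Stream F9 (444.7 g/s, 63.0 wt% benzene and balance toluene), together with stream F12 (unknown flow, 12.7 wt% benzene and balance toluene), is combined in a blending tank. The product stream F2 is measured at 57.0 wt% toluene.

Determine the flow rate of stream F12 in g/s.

293.5 g/s

Let F12 be the unknown flow. Total out = 444.7 + F12.
toluene balance: 164.54 + 0.873·F12 = 0.570·(444.7 + F12)
(0.873 − 0.570)·F12 = 0.570×444.7 − 164.54 = 88.94
F12 = 88.94 / 0.303 = 293.53 g/s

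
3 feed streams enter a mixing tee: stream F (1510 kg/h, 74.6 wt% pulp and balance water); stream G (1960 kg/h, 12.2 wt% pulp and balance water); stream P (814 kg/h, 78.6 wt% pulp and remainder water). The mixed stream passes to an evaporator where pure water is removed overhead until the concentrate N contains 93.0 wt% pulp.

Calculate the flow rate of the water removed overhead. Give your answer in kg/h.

2128 kg/h

pulp entering = 1510×0.746 + 1960×0.122 + 814×0.786 = 2005.4 kg/h.
All pulp reports to N, so N = 2005.4/0.930 = 2156.3 kg/h.
Total feed = 4284 kg/h; overhead = 4284 − 2156.3 = 2127.7 kg/h.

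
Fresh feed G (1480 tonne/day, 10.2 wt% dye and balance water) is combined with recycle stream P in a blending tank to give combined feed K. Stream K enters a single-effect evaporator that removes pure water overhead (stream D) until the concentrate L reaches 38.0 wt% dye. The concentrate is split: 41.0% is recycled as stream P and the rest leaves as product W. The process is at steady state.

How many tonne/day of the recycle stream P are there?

Overall dye balance (none leaves overhead): dye in fresh feed = dye in product, i.e. 1480×0.102 = (1−0.410)·L·0.380.
L = 150.96/(0.380×0.590) = 673.33 tonne/day.
Recycle P = 0.410×673.33 = 276.06 tonne/day.

276.1 tonne/day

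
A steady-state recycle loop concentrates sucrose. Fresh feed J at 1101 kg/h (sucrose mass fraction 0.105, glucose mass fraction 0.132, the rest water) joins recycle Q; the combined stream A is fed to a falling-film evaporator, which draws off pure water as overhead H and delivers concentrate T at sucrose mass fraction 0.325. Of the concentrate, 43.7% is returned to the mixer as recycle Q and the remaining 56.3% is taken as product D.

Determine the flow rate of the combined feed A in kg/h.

Overall sucrose balance (none leaves overhead): sucrose in fresh feed = sucrose in product, i.e. 1101×0.105 = (1−0.437)·T·0.325.
T = 115.6/(0.325×0.563) = 631.81 kg/h.
Recycle Q = 0.437×631.81 = 276.1 kg/h.
Combined feed A = 1101 + 276.1 = 1377.1 kg/h.

1377 kg/h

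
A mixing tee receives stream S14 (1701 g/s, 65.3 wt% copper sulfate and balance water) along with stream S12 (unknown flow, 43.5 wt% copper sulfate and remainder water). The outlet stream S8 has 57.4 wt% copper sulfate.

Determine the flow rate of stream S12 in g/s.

966.8 g/s

Let S12 be the unknown flow. Total out = 1701 + S12.
copper sulfate balance: 1110.8 + 0.435·S12 = 0.574·(1701 + S12)
(0.435 − 0.574)·S12 = 0.574×1701 − 1110.8 = -134.38
S12 = -134.38 / -0.139 = 966.76 g/s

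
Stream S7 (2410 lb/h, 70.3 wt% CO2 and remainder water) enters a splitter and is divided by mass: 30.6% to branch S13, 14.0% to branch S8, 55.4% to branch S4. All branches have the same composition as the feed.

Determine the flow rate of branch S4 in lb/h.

1335 lb/h

Branch S4 flow = 0.554×2410 = 1335.1 lb/h.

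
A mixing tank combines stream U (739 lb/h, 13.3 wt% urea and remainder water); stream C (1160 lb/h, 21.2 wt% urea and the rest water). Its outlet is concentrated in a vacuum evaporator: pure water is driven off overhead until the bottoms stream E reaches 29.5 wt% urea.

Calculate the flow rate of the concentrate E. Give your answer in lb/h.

urea entering = 739×0.133 + 1160×0.212 = 344.21 lb/h.
All urea reports to E, so E = 344.21/0.295 = 1166.8 lb/h.

1167 lb/h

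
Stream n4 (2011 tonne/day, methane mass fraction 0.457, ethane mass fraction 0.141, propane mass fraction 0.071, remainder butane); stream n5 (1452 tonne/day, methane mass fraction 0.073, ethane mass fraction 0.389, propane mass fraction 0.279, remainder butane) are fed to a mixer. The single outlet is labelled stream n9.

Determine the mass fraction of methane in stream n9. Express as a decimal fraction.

0.296

Total flow out = 2011 + 1452 = 3463 tonne/day.
methane in = 2011×0.457 + 1452×0.073 = 1025 tonne/day.
methane mass fraction in n9 = 1025/3463 = 0.296.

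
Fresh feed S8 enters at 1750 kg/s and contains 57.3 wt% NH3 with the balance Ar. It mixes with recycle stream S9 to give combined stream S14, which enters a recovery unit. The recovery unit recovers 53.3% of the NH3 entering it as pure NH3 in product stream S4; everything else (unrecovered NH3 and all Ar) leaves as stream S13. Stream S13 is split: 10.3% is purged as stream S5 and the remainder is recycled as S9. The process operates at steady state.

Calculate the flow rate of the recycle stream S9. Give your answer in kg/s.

Ar enters only via S8 and leaves only via the purge: 1750×0.427 = 0.103×(Ar in S13), and the recovery unit passes all Ar, so Ar in S14 = Ar in S13 = 7254.9 kg/s.
NH3 in S14: m_A = 1750×0.573 + (1−0.103)·(1−0.533)·m_A, so m_A = 1002.7/0.5811 = 1725.6 kg/s.
S13 = (1−0.533)×1725.6 + 7254.9 = 8060.7 kg/s.
Recycle S9 = (1−0.103)×8060.7 = 7230.5 kg/s.

7230 kg/s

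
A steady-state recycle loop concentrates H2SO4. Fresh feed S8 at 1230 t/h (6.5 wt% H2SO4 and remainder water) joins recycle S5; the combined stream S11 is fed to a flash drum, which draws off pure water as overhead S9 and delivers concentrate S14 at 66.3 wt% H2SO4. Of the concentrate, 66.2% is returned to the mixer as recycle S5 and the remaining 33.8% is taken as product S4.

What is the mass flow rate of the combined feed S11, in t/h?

1466 t/h

Overall H2SO4 balance (none leaves overhead): H2SO4 in fresh feed = H2SO4 in product, i.e. 1230×0.065 = (1−0.662)·S14·0.663.
S14 = 79.95/(0.663×0.338) = 356.77 t/h.
Recycle S5 = 0.662×356.77 = 236.18 t/h.
Combined feed S11 = 1230 + 236.18 = 1466.2 t/h.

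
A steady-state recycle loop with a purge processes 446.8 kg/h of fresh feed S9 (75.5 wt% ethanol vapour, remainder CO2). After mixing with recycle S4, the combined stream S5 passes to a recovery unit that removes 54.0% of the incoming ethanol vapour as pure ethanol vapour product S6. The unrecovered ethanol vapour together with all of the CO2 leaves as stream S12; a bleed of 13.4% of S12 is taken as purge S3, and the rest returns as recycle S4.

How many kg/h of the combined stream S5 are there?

CO2 enters only via S9 and leaves only via the purge: 446.8×0.245 = 0.134×(CO2 in S12), and the recovery unit passes all CO2, so CO2 in S5 = CO2 in S12 = 816.91 kg/h.
ethanol vapour in S5: m_A = 446.8×0.755 + (1−0.134)·(1−0.540)·m_A, so m_A = 337.33/0.6016 = 560.69 kg/h.
S5 = 560.69 + 816.91 = 1377.6 kg/h.

1378 kg/h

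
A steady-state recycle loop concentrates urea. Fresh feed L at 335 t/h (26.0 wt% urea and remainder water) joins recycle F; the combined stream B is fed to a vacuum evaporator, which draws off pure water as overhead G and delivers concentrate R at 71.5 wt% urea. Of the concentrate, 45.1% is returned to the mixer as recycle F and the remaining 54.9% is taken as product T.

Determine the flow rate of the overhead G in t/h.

213.2 t/h

Overall urea balance (none leaves overhead): urea in fresh feed = urea in product, i.e. 335×0.260 = (1−0.451)·R·0.715.
R = 87.1/(0.715×0.549) = 221.89 t/h.
Recycle F = 0.451×221.89 = 100.07 t/h.
Combined feed B = 335 + 100.07 = 435.07 t/h.
Overhead G = B − R = 435.07 − 221.89 = 213.18 t/h.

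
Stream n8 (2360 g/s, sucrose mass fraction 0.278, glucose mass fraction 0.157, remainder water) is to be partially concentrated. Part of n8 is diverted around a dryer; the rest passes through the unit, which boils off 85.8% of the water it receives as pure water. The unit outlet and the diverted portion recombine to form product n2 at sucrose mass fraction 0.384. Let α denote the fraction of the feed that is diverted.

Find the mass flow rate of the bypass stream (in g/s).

1016 g/s

All 2360×0.278 = 656.08 g/s of sucrose reaches n2, so n2 = 656.08/0.384 = 1708.5 g/s and vapour = 651.46 g/s.
The evaporator receives (1−α)·2360 of feed at 0.565 water and removes 0.858 of that water:
0.858×0.565×(1−α)×2360 = 651.46
(1−α) = 651.46/1144.1 = 0.5694;  α = 0.4306.
Bypass flow = 0.4306×2360 = 1016.1 g/s.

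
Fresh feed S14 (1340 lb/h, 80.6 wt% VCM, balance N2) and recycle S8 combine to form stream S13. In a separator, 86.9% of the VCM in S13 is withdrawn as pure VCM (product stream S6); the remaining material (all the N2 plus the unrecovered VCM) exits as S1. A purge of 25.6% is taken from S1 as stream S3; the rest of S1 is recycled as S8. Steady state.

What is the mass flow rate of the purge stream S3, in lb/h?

300.1 lb/h

N2 enters only via S14 and leaves only via the purge: 1340×0.194 = 0.256×(N2 in S1), and the separator passes all N2, so N2 in S13 = N2 in S1 = 1015.5 lb/h.
VCM in S13: m_A = 1340×0.806 + (1−0.256)·(1−0.869)·m_A, so m_A = 1080/0.9025 = 1196.7 lb/h.
S1 = (1−0.869)×1196.7 + 1015.5 = 1172.2 lb/h.
Purge S3 = 0.256×1172.2 = 300.09 lb/h.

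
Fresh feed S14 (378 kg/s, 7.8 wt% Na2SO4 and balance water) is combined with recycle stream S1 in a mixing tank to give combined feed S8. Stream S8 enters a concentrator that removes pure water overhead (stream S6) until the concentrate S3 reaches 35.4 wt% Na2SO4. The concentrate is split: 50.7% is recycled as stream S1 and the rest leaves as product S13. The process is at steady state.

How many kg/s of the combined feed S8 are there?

Overall Na2SO4 balance (none leaves overhead): Na2SO4 in fresh feed = Na2SO4 in product, i.e. 378×0.078 = (1−0.507)·S3·0.354.
S3 = 29.484/(0.354×0.493) = 168.94 kg/s.
Recycle S1 = 0.507×168.94 = 85.653 kg/s.
Combined feed S8 = 378 + 85.653 = 463.65 kg/s.

463.7 kg/s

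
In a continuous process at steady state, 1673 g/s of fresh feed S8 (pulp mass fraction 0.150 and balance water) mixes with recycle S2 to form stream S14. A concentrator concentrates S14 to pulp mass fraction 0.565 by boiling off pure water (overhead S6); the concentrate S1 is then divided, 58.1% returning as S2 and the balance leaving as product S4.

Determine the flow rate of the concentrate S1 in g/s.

Overall pulp balance (none leaves overhead): pulp in fresh feed = pulp in product, i.e. 1673×0.150 = (1−0.581)·S1·0.565.
S1 = 250.95/(0.565×0.419) = 1060 g/s.

1060 g/s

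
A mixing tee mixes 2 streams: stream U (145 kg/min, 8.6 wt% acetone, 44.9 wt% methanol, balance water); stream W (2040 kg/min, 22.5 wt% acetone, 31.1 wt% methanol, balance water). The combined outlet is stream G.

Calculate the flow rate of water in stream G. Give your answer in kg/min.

1014 kg/min

water out = water in = 145×0.465 + 2040×0.464 = 1014 kg/min.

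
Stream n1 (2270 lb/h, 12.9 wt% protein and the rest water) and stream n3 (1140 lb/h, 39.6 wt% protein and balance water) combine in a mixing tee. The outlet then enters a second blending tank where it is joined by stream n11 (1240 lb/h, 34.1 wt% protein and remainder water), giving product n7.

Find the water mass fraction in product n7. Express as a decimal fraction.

0.749

Overall, product flow = 4650 lb/h.
water in = 2270×0.871 + 1140×0.604 + 1240×0.659 = 3482.9 lb/h.
water fraction in n7 = 0.749.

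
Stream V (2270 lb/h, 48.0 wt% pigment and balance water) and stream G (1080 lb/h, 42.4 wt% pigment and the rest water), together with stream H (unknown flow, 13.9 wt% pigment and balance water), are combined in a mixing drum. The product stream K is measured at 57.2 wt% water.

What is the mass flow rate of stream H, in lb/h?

393.5 lb/h

Let H be the unknown flow. Total out = 3350 + H.
water balance: 1802.5 + 0.861·H = 0.572·(3350 + H)
(0.861 − 0.572)·H = 0.572×3350 − 1802.5 = 113.72
H = 113.72 / 0.289 = 393.49 lb/h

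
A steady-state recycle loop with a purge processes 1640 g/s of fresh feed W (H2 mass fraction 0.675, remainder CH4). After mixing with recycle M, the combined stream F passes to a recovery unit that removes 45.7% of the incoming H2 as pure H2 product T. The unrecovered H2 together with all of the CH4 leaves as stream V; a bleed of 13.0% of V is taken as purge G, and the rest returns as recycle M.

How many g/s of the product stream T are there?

H2 in F: m_A = 1640×0.675 + (1−0.130)·(1−0.457)·m_A, so m_A = 1107/0.5276 = 2098.2 g/s.
Product T = 0.457×2098.2 = 958.89 g/s.

958.9 g/s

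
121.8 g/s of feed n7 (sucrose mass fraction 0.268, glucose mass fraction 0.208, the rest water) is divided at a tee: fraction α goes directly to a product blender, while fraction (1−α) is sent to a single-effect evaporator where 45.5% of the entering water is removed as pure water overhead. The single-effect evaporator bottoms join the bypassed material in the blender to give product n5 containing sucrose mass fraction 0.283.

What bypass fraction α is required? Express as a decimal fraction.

All 121.8×0.268 = 32.642 g/s of sucrose reaches n5, so n5 = 32.642/0.283 = 115.34 g/s and vapour = 6.4558 g/s.
The evaporator receives (1−α)·121.8 of feed at 0.524 water and removes 0.455 of that water:
0.455×0.524×(1−α)×121.8 = 6.4558
(1−α) = 6.4558/29.04 = 0.2223;  α = 0.7777.

0.778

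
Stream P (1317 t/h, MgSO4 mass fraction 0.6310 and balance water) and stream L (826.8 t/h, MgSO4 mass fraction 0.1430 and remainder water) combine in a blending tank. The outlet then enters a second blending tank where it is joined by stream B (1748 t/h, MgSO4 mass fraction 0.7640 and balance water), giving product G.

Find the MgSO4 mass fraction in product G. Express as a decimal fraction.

Overall, product flow = 3891.8 t/h.
MgSO4 in = 1317×0.631 + 826.8×0.143 + 1748×0.764 = 2284.7 t/h.
MgSO4 fraction in G = 0.5871.

0.5871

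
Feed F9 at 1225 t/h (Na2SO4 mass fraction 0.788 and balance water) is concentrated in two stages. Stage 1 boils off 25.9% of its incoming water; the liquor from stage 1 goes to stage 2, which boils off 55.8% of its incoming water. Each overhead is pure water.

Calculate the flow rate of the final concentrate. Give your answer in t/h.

water in feed = 1225×0.212 = 259.7 t/h.
After stage 1: water left = (1−0.259)×259.7 = 192.44; stream total = 1157.7 t/h.
After stage 2: water left = (1−0.558)×192.44 = 85.057; final concentrate = 1050.4 t/h.

1050 t/h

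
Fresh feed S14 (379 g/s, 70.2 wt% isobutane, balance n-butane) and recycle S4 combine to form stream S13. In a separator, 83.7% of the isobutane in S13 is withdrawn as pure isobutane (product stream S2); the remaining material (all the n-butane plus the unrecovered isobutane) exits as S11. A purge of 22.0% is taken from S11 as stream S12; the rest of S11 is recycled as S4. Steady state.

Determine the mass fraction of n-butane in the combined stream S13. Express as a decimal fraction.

0.627

n-butane enters only via S14 and leaves only via the purge: 379×0.298 = 0.220×(n-butane in S11), and the separator passes all n-butane, so n-butane in S13 = n-butane in S11 = 513.37 g/s.
isobutane in S13: m_A = 379×0.702 + (1−0.220)·(1−0.837)·m_A, so m_A = 266.06/0.8729 = 304.81 g/s.
S13 = 304.81 + 513.37 = 818.18 g/s.
n-butane fraction in S13 = 513.37/818.18 = 0.627.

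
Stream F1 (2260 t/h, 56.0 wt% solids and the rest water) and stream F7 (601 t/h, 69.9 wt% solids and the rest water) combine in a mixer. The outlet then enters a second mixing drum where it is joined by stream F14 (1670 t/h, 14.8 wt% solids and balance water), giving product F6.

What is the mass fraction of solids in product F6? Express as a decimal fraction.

Overall, product flow = 4531 t/h.
solids in = 2260×0.560 + 601×0.699 + 1670×0.148 = 1932.9 t/h.
solids fraction in F6 = 0.4266.

0.4266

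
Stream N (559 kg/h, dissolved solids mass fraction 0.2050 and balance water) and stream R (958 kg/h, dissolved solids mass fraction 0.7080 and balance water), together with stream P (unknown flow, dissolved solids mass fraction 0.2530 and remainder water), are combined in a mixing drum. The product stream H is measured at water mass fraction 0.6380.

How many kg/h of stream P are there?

2236 kg/h

Let P be the unknown flow. Total out = 1517 + P.
water balance: 724.14 + 0.747·P = 0.638·(1517 + P)
(0.747 − 0.638)·P = 0.638×1517 − 724.14 = 243.7
P = 243.7 / 0.109 = 2235.8 kg/h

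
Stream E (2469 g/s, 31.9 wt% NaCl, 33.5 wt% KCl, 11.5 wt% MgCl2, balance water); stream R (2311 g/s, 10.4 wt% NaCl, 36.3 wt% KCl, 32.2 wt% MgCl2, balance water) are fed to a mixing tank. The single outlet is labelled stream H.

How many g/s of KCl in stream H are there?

KCl out = KCl in = 2469×0.335 + 2311×0.363 = 1666 g/s.

1666 g/s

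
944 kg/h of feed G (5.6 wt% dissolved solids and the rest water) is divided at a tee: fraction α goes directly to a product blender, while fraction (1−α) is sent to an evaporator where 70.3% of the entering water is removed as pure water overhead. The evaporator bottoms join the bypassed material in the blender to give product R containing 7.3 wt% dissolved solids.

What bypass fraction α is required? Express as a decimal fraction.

0.649

All 944×0.056 = 52.864 kg/h of dissolved solids reaches R, so R = 52.864/0.073 = 724.16 kg/h and vapour = 219.84 kg/h.
The evaporator receives (1−α)·944 of feed at 0.944 water and removes 0.703 of that water:
0.703×0.944×(1−α)×944 = 219.84
(1−α) = 219.84/626.47 = 0.3509;  α = 0.6491.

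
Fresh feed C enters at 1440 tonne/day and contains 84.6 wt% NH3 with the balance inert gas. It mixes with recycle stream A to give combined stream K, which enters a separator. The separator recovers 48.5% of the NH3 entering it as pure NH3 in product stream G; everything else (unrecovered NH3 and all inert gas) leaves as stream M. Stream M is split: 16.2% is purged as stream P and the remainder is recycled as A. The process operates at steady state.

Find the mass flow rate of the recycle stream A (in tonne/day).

inert gas enters only via C and leaves only via the purge: 1440×0.154 = 0.162×(inert gas in M), and the separator passes all inert gas, so inert gas in K = inert gas in M = 1368.9 tonne/day.
NH3 in K: m_A = 1440×0.846 + (1−0.162)·(1−0.485)·m_A, so m_A = 1218.2/0.5684 = 2143.2 tonne/day.
M = (1−0.485)×2143.2 + 1368.9 = 2472.6 tonne/day.
Recycle A = (1−0.162)×2472.6 = 2072.1 tonne/day.

2072 tonne/day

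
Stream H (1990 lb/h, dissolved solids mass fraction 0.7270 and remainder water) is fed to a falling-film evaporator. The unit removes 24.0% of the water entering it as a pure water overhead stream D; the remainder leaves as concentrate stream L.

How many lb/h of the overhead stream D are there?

water entering = 1990×0.273 = 543.27 lb/h; overhead removed = 0.240×543.27 = 130.38 lb/h.

130.4 lb/h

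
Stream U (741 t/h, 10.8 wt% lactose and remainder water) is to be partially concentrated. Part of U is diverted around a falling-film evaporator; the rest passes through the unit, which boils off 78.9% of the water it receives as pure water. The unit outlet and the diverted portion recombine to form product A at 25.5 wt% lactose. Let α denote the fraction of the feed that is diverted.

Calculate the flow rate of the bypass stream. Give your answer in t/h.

134 t/h

All 741×0.108 = 80.028 t/h of lactose reaches A, so A = 80.028/0.255 = 313.84 t/h and vapour = 427.16 t/h.
The evaporator receives (1−α)·741 of feed at 0.892 water and removes 0.789 of that water:
0.789×0.892×(1−α)×741 = 427.16
(1−α) = 427.16/521.51 = 0.8191;  α = 0.1809.
Bypass flow = 0.1809×741 = 134.05 t/h.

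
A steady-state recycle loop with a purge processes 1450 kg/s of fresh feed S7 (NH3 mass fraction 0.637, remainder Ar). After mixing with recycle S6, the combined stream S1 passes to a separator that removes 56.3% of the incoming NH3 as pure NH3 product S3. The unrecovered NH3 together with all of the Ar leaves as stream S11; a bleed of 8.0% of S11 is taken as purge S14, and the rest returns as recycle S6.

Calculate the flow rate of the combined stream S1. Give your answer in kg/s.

Ar enters only via S7 and leaves only via the purge: 1450×0.363 = 0.080×(Ar in S11), and the separator passes all Ar, so Ar in S1 = Ar in S11 = 6579.4 kg/s.
NH3 in S1: m_A = 1450×0.637 + (1−0.080)·(1−0.563)·m_A, so m_A = 923.65/0.5980 = 1544.7 kg/s.
S1 = 1544.7 + 6579.4 = 8124 kg/s.

8124 kg/s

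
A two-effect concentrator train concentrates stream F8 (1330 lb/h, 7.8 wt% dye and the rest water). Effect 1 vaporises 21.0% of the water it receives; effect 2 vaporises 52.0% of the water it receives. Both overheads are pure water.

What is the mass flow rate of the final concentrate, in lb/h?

water in feed = 1330×0.922 = 1226.3 lb/h.
After stage 1: water left = (1−0.210)×1226.3 = 968.75; stream total = 1072.5 lb/h.
After stage 2: water left = (1−0.520)×968.75 = 465; final concentrate = 568.74 lb/h.

568.7 lb/h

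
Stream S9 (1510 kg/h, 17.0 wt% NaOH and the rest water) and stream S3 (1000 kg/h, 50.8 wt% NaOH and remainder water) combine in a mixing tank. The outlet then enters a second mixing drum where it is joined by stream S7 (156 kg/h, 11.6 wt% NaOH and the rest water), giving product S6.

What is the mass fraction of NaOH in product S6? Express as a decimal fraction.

0.2936

Overall, product flow = 2666 kg/h.
NaOH in = 1510×0.170 + 1000×0.508 + 156×0.116 = 782.8 kg/h.
NaOH fraction in S6 = 0.2936.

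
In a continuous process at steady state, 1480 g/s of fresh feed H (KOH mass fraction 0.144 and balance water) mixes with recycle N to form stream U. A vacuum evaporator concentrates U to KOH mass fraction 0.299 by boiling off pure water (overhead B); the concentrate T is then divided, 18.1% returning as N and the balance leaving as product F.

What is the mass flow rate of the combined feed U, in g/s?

Overall KOH balance (none leaves overhead): KOH in fresh feed = KOH in product, i.e. 1480×0.144 = (1−0.181)·T·0.299.
T = 213.12/(0.299×0.819) = 870.3 g/s.
Recycle N = 0.181×870.3 = 157.52 g/s.
Combined feed U = 1480 + 157.52 = 1637.5 g/s.

1638 g/s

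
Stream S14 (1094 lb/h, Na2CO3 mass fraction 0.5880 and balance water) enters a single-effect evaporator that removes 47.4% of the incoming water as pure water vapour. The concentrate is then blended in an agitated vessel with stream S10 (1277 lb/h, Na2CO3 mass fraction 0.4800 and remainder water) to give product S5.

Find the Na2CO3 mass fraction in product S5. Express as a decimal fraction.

0.5823

Vapour removed = 0.474×0.412×1094 = 213.65 lb/h; concentrate = 880.35 lb/h.
Na2CO3 reaching the mixer = 643.27 (from concentrate) + 1277×0.480 = 1256.2 lb/h.
Product flow = 880.35 + 1277 = 2157.4 lb/h; Na2CO3 fraction = 0.5823.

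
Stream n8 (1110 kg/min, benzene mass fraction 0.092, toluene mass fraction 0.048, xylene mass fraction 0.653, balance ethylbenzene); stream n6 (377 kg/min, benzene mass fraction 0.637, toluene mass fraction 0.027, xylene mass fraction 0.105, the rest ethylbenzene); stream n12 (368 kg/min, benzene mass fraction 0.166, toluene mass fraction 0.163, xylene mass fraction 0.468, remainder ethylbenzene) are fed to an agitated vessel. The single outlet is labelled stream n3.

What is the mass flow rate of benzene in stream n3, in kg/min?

403.4 kg/min

benzene out = benzene in = 1110×0.092 + 377×0.637 + 368×0.166 = 403.36 kg/min.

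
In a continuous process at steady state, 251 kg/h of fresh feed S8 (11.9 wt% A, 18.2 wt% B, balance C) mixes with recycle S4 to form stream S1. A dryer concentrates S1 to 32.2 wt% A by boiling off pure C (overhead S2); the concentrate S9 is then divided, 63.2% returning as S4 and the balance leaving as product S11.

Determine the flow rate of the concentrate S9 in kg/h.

252.1 kg/h

Overall A balance (none leaves overhead): A in fresh feed = A in product, i.e. 251×0.119 = (1−0.632)·S9·0.322.
S9 = 29.869/(0.322×0.368) = 252.07 kg/h.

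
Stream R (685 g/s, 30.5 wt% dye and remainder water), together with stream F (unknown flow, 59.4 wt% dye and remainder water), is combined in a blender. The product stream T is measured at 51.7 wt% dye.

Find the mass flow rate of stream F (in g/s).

Let F be the unknown flow. Total out = 685 + F.
dye balance: 208.92 + 0.594·F = 0.517·(685 + F)
(0.594 − 0.517)·F = 0.517×685 − 208.92 = 145.22
F = 145.22 / 0.077 = 1886 g/s

1886 g/s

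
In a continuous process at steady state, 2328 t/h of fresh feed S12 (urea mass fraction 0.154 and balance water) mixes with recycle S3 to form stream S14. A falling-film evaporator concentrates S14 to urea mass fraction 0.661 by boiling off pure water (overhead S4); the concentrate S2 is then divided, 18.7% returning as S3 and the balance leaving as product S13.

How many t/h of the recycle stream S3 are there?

Overall urea balance (none leaves overhead): urea in fresh feed = urea in product, i.e. 2328×0.154 = (1−0.187)·S2·0.661.
S2 = 358.51/(0.661×0.813) = 667.13 t/h.
Recycle S3 = 0.187×667.13 = 124.75 t/h.

124.8 t/h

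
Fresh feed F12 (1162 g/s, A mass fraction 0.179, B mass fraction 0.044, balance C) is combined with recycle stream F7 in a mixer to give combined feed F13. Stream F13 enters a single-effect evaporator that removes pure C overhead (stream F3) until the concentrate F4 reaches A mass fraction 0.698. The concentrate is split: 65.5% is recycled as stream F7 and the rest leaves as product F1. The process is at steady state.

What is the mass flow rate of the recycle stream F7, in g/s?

565.8 g/s

Overall A balance (none leaves overhead): A in fresh feed = A in product, i.e. 1162×0.179 = (1−0.655)·F4·0.698.
F4 = 208/(0.698×0.345) = 863.74 g/s.
Recycle F7 = 0.655×863.74 = 565.75 g/s.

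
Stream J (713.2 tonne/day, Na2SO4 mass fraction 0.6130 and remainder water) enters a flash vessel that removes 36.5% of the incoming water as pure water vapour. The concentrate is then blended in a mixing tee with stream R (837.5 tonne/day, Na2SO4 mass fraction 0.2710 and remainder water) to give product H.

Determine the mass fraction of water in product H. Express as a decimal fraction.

0.5419

Vapour removed = 0.365×0.387×713.2 = 100.74 tonne/day; concentrate = 612.46 tonne/day.
water reaching the mixer = 175.27 (from concentrate) + 837.5×0.729 = 785.8 tonne/day.
Product flow = 612.46 + 837.5 = 1450 tonne/day; water fraction = 0.5419.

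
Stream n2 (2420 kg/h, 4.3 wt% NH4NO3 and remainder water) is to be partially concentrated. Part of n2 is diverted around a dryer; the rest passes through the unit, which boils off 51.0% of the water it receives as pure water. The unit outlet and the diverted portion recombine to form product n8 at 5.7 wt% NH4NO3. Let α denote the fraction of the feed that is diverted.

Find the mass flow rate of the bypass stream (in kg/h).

All 2420×0.043 = 104.06 kg/h of NH4NO3 reaches n8, so n8 = 104.06/0.057 = 1825.6 kg/h and vapour = 594.39 kg/h.
The evaporator receives (1−α)·2420 of feed at 0.957 water and removes 0.510 of that water:
0.510×0.957×(1−α)×2420 = 594.39
(1−α) = 594.39/1181.1 = 0.5032;  α = 0.4968.
Bypass flow = 0.4968×2420 = 1202.2 kg/h.

1202 kg/h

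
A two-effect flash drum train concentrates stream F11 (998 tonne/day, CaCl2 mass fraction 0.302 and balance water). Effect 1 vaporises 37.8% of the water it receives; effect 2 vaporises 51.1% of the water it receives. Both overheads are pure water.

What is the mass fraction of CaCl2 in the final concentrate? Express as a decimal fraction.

0.587

water in feed = 998×0.698 = 696.6 tonne/day.
After stage 1: water left = (1−0.378)×696.6 = 433.29; stream total = 734.68 tonne/day.
After stage 2: water left = (1−0.511)×433.29 = 211.88; final concentrate = 513.27 tonne/day.
CaCl2 fraction = 301.4/513.27 = 0.587.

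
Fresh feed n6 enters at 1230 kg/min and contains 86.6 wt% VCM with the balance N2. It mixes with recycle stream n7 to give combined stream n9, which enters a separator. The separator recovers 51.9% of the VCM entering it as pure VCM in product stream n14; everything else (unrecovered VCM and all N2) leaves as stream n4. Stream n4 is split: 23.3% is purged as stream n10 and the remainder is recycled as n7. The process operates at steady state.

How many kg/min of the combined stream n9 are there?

2395 kg/min

N2 enters only via n6 and leaves only via the purge: 1230×0.134 = 0.233×(N2 in n4), and the separator passes all N2, so N2 in n9 = N2 in n4 = 707.38 kg/min.
VCM in n9: m_A = 1230×0.866 + (1−0.233)·(1−0.519)·m_A, so m_A = 1065.2/0.6311 = 1687.9 kg/min.
n9 = 1687.9 + 707.38 = 2395.3 kg/min.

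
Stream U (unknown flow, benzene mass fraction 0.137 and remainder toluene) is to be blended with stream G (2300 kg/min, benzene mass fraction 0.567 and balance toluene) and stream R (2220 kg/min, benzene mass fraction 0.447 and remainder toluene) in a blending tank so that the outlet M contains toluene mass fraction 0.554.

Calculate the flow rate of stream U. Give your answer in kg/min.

907.8 kg/min

Let U be the unknown flow. Total out = 4520 + U.
toluene balance: 2223.6 + 0.863·U = 0.554·(4520 + U)
(0.863 − 0.554)·U = 0.554×4520 − 2223.6 = 280.52
U = 280.52 / 0.309 = 907.83 kg/min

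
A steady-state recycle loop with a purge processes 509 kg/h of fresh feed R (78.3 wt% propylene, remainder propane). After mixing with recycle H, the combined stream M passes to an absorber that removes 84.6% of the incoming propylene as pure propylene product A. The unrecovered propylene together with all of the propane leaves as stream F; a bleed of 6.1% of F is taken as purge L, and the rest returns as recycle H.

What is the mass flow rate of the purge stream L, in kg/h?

propane enters only via R and leaves only via the purge: 509×0.217 = 0.061×(propane in F), and the absorber passes all propane, so propane in M = propane in F = 1810.7 kg/h.
propylene in M: m_A = 509×0.783 + (1−0.061)·(1−0.846)·m_A, so m_A = 398.55/0.8554 = 465.92 kg/h.
F = (1−0.846)×465.92 + 1810.7 = 1882.5 kg/h.
Purge L = 0.061×1882.5 = 114.83 kg/h.

114.8 kg/h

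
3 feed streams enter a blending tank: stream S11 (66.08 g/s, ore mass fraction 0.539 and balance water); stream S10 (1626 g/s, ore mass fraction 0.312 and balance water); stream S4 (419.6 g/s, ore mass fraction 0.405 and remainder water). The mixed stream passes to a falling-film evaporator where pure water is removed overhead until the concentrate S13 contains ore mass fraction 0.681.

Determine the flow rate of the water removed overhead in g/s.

1065 g/s

ore entering = 66.08×0.539 + 1626×0.312 + 419.6×0.405 = 712.87 g/s.
All ore reports to S13, so S13 = 712.87/0.681 = 1046.8 g/s.
Total feed = 2111.7 g/s; overhead = 2111.7 − 1046.8 = 1064.9 g/s.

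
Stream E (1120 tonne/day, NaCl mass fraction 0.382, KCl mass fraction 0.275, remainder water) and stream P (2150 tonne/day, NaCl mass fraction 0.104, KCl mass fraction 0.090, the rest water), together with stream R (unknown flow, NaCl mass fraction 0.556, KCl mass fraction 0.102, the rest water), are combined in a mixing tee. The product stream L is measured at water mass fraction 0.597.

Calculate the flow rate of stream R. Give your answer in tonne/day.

646.5 tonne/day

Let R be the unknown flow. Total out = 3270 + R.
water balance: 2117.1 + 0.342·R = 0.597·(3270 + R)
(0.342 − 0.597)·R = 0.597×3270 − 2117.1 = -164.87
R = -164.87 / -0.255 = 646.55 tonne/day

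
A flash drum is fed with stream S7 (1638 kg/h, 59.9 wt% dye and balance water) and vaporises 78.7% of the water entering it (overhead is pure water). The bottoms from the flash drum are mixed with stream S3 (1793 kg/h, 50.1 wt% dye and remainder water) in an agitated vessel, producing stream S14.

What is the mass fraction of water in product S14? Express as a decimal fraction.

0.355

Vapour removed = 0.787×0.401×1638 = 516.93 kg/h; concentrate = 1121.1 kg/h.
water reaching the mixer = 139.91 (from concentrate) + 1793×0.499 = 1034.6 kg/h.
Product flow = 1121.1 + 1793 = 2914.1 kg/h; water fraction = 0.355.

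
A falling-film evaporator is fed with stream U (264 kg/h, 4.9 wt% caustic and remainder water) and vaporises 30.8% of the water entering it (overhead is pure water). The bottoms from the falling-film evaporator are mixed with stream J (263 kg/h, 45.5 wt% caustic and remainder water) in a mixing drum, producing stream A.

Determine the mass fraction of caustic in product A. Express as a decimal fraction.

0.295

Vapour removed = 0.308×0.951×264 = 77.328 kg/h; concentrate = 186.67 kg/h.
caustic reaching the mixer = 12.936 (from concentrate) + 263×0.455 = 132.6 kg/h.
Product flow = 186.67 + 263 = 449.67 kg/h; caustic fraction = 0.295.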